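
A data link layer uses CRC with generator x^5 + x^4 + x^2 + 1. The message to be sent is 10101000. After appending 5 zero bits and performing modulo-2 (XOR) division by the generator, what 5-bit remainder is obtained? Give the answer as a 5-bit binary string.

Append 5 zeros: 1010100000000. Divide by 110101 (XOR where the leading bit is 1):
  pos 0: 101010 XOR 110101 = 011111
  pos 1: 111110 XOR 110101 = 001011
  pos 3: 101100 XOR 110101 = 011001
  pos 4: 110010 XOR 110101 = 000111
  pos 7: 111000 XOR 110101 = 001101
Remainder (last 5 bits) = 01101. This is the CRC / FCS.

01101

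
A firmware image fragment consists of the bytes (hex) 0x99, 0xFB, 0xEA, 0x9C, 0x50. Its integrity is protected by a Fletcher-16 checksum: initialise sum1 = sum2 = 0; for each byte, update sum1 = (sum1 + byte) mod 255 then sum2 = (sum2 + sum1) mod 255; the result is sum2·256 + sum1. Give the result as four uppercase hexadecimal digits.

3A6D

Running sums (mod 255):
  after byte 0 (0x99): sum1=153, sum2=153
  after byte 1 (0xFB): sum1=149, sum2=47
  after byte 2 (0xEA): sum1=128, sum2=175
  after byte 3 (0x9C): sum1=29, sum2=204
  after byte 4 (0x50): sum1=109, sum2=58
Checksum = sum2·256 + sum1 = 58·256 + 109 = 14957 = 0x3A6D.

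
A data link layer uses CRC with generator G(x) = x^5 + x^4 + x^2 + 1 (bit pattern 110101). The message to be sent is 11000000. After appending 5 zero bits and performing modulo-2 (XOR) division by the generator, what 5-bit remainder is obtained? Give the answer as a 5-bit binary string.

Append 5 zeros: 1100000000000. Divide by 110101 (XOR where the leading bit is 1):
  pos 0: 110000 XOR 110101 = 000101
  pos 3: 101000 XOR 110101 = 011101
  pos 4: 111010 XOR 110101 = 001111
  pos 6: 111100 XOR 110101 = 001001
Remainder (last 5 bits) = 10010. This is the CRC / FCS.

10010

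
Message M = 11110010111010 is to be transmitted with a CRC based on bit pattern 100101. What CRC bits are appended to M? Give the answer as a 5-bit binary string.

Append 5 zeros: 1111001011101000000. Divide by 100101 (XOR where the leading bit is 1):
  pos 0: 111100 XOR 100101 = 011001
  pos 1: 110011 XOR 100101 = 010110
  pos 2: 101100 XOR 100101 = 001001
  pos 4: 100111 XOR 100101 = 000010
  pos 8: 101010 XOR 100101 = 001111
  pos 10: 111100 XOR 100101 = 011001
  pos 11: 110010 XOR 100101 = 010111
  pos 12: 101110 XOR 100101 = 001011
Remainder (last 5 bits) = 10110. This is the CRC / FCS.

10110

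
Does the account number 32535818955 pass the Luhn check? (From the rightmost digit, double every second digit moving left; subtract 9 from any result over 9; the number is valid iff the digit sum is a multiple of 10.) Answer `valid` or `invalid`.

invalid

From the right, keep odd positions and double even positions (subtract 9 from any doubled value over 9):
  doubled (positions 2,4,...): 1 7 7 6 4 → sum 25
  kept (positions 1,3,...): 5 9 1 5 5 3 → sum 28
Total = 53.
53 mod 10 = 3, so the number is invalid.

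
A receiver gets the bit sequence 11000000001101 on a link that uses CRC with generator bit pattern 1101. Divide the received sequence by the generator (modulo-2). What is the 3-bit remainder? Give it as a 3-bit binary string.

101

Modulo-2 division of 11000000001101 by 1101:
  pos 0: 1100 XOR 1101 = 0001
  pos 3: 1000 XOR 1101 = 0101
  pos 4: 1010 XOR 1101 = 0111
  pos 5: 1110 XOR 1101 = 0011
  pos 7: 1101 XOR 1101 = 0000
Remainder = 101 (nonzero — an error is detected).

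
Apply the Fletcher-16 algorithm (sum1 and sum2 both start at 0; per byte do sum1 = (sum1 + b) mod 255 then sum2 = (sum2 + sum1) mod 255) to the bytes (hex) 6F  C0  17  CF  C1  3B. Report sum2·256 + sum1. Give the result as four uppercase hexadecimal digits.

EA14

Running sums (mod 255):
  after byte 0 (6F): sum1=111, sum2=111
  after byte 1 (C0): sum1=48, sum2=159
  after byte 2 (17): sum1=71, sum2=230
  after byte 3 (CF): sum1=23, sum2=253
  after byte 4 (C1): sum1=216, sum2=214
  after byte 5 (3B): sum1=20, sum2=234
Checksum = sum2·256 + sum1 = 234·256 + 20 = 59924 = 0xEA14.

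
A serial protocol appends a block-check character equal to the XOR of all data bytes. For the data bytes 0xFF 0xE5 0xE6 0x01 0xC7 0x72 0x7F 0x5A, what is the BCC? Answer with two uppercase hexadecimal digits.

XOR the bytes together:
  start with 0xFF
  0xFF ⊕ 0xE5 = 0x1A
  0x1A ⊕ 0xE6 = 0xFC
  0xFC ⊕ 0x01 = 0xFD
  0xFD ⊕ 0xC7 = 0x3A
  0x3A ⊕ 0x72 = 0x48
  0x48 ⊕ 0x7F = 0x37
  0x37 ⊕ 0x5A = 0x6D

6D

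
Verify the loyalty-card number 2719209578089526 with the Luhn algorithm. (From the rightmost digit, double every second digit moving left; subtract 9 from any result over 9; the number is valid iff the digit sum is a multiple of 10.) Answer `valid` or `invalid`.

invalid

From the right, keep odd positions and double even positions (subtract 9 from any doubled value over 9):
  doubled (positions 2,4,...): 4 9 0 5 9 4 2 4 → sum 37
  kept (positions 1,3,...): 6 5 8 8 5 0 9 7 → sum 48
Total = 85.
85 mod 10 = 5, so the number is invalid.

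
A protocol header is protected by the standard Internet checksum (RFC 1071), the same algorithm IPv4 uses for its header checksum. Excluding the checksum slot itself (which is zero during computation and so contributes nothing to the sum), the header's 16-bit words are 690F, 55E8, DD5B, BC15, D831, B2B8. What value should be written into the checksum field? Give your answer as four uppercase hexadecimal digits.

1CAC

One's-complement addition (fold any carry out of bit 15 back into bit 0):
  0x690F + 0x55E8 = 0x0BEF7
  0xBEF7 + 0xDD5B = 0x19C52 → wrap carry → 0x9C53
  0x9C53 + 0xBC15 = 0x15868 → wrap carry → 0x5869
  0x5869 + 0xD831 = 0x1309A → wrap carry → 0x309B
  0x309B + 0xB2B8 = 0x0E353
One's-complement sum = 0xE353.
Checksum = ~0xE353 & 0xFFFF = 0x1CAC.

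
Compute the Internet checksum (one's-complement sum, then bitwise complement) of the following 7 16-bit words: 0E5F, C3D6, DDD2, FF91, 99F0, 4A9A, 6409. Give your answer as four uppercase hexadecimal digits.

One's-complement addition (fold any carry out of bit 15 back into bit 0):
  0x0E5F + 0xC3D6 = 0x0D235
  0xD235 + 0xDDD2 = 0x1B007 → wrap carry → 0xB008
  0xB008 + 0xFF91 = 0x1AF99 → wrap carry → 0xAF9A
  0xAF9A + 0x99F0 = 0x1498A → wrap carry → 0x498B
  0x498B + 0x4A9A = 0x09425
  0x9425 + 0x6409 = 0x0F82E
One's-complement sum = 0xF82E.
Checksum = ~0xF82E & 0xFFFF = 0x07D1.

07D1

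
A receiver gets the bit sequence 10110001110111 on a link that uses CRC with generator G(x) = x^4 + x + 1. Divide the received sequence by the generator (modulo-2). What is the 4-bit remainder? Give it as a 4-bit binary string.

Modulo-2 division of 10110001110111 by 10011:
  pos 0: 10110 XOR 10011 = 00101
  pos 2: 10100 XOR 10011 = 00111
  pos 4: 11111 XOR 10011 = 01100
  pos 5: 11001 XOR 10011 = 01010
  pos 6: 10100 XOR 10011 = 00111
  pos 8: 11111 XOR 10011 = 01100
  pos 9: 11001 XOR 10011 = 01010
Remainder = 1010 (nonzero — an error is detected).

1010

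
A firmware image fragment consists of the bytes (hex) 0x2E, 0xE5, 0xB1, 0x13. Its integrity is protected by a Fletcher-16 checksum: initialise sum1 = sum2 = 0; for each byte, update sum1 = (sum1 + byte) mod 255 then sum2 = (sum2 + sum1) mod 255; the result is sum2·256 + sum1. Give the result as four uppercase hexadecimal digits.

Running sums (mod 255):
  after byte 0 (0x2E): sum1=46, sum2=46
  after byte 1 (0xE5): sum1=20, sum2=66
  after byte 2 (0xB1): sum1=197, sum2=8
  after byte 3 (0x13): sum1=216, sum2=224
Checksum = sum2·256 + sum1 = 224·256 + 216 = 57560 = 0xE0D8.

E0D8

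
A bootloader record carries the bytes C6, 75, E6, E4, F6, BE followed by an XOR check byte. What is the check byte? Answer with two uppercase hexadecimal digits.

F9

XOR the bytes together:
  start with 0xC6
  0xC6 ⊕ 0x75 = 0xB3
  0xB3 ⊕ 0xE6 = 0x55
  0x55 ⊕ 0xE4 = 0xB1
  0xB1 ⊕ 0xF6 = 0x47
  0x47 ⊕ 0xBE = 0xF9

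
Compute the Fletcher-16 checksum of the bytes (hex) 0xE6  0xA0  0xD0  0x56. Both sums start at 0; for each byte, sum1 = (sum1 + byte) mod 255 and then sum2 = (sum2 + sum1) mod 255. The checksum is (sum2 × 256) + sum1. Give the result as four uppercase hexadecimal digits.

75AE

Running sums (mod 255):
  after byte 0 (0xE6): sum1=230, sum2=230
  after byte 1 (0xA0): sum1=135, sum2=110
  after byte 2 (0xD0): sum1=88, sum2=198
  after byte 3 (0x56): sum1=174, sum2=117
Checksum = sum2·256 + sum1 = 117·256 + 174 = 30126 = 0x75AE.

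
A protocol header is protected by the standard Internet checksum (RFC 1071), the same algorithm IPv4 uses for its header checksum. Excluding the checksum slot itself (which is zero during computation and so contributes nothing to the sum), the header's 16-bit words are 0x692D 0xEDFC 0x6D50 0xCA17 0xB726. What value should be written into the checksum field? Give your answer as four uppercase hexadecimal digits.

BA46

One's-complement addition (fold any carry out of bit 15 back into bit 0):
  0x692D + 0xEDFC = 0x15729 → wrap carry → 0x572A
  0x572A + 0x6D50 = 0x0C47A
  0xC47A + 0xCA17 = 0x18E91 → wrap carry → 0x8E92
  0x8E92 + 0xB726 = 0x145B8 → wrap carry → 0x45B9
One's-complement sum = 0x45B9.
Checksum = ~0x45B9 & 0xFFFF = 0xBA46.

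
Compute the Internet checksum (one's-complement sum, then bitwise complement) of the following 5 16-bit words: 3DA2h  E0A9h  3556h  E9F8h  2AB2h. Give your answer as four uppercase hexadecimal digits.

97B2

One's-complement addition (fold any carry out of bit 15 back into bit 0):
  0x3DA2 + 0xE0A9 = 0x11E4B → wrap carry → 0x1E4C
  0x1E4C + 0x3556 = 0x053A2
  0x53A2 + 0xE9F8 = 0x13D9A → wrap carry → 0x3D9B
  0x3D9B + 0x2AB2 = 0x0684D
One's-complement sum = 0x684D.
Checksum = ~0x684D & 0xFFFF = 0x97B2.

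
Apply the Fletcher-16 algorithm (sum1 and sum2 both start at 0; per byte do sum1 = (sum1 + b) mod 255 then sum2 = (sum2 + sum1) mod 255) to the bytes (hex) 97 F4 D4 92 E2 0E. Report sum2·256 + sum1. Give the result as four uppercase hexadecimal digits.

Running sums (mod 255):
  after byte 0 (97): sum1=151, sum2=151
  after byte 1 (F4): sum1=140, sum2=36
  after byte 2 (D4): sum1=97, sum2=133
  after byte 3 (92): sum1=243, sum2=121
  after byte 4 (E2): sum1=214, sum2=80
  after byte 5 (0E): sum1=228, sum2=53
Checksum = sum2·256 + sum1 = 53·256 + 228 = 13796 = 0x35E4.

35E4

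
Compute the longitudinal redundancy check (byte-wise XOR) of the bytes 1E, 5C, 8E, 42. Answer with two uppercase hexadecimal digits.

XOR the bytes together:
  start with 0x1E
  0x1E ⊕ 0x5C = 0x42
  0x42 ⊕ 0x8E = 0xCC
  0xCC ⊕ 0x42 = 0x8E

8E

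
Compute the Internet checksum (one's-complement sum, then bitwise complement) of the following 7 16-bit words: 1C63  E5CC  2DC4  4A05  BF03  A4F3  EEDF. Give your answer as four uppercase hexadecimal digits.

One's-complement addition (fold any carry out of bit 15 back into bit 0):
  0x1C63 + 0xE5CC = 0x1022F → wrap carry → 0x0230
  0x0230 + 0x2DC4 = 0x02FF4
  0x2FF4 + 0x4A05 = 0x079F9
  0x79F9 + 0xBF03 = 0x138FC → wrap carry → 0x38FD
  0x38FD + 0xA4F3 = 0x0DDF0
  0xDDF0 + 0xEEDF = 0x1CCCF → wrap carry → 0xCCD0
One's-complement sum = 0xCCD0.
Checksum = ~0xCCD0 & 0xFFFF = 0x332F.

332F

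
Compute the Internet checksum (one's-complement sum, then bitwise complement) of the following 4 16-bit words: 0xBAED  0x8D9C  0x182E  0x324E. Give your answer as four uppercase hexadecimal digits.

One's-complement addition (fold any carry out of bit 15 back into bit 0):
  0xBAED + 0x8D9C = 0x14889 → wrap carry → 0x488A
  0x488A + 0x182E = 0x060B8
  0x60B8 + 0x324E = 0x09306
One's-complement sum = 0x9306.
Checksum = ~0x9306 & 0xFFFF = 0x6CF9.

6CF9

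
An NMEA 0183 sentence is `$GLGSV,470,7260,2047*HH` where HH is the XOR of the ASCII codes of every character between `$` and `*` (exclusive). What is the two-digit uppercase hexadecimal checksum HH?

XOR the ASCII codes of the payload characters:
  'G' = 0x47 → acc = 0x47
  'L' = 0x4C → acc = 0x0B
  'G' = 0x47 → acc = 0x4C
  'S' = 0x53 → acc = 0x1F
  'V' = 0x56 → acc = 0x49
  ',' = 0x2C → acc = 0x65
  '4' = 0x34 → acc = 0x51
  '7' = 0x37 → acc = 0x66
  '0' = 0x30 → acc = 0x56
  ',' = 0x2C → acc = 0x7A
  '7' = 0x37 → acc = 0x4D
  '2' = 0x32 → acc = 0x7F
  '6' = 0x36 → acc = 0x49
  '0' = 0x30 → acc = 0x79
  ',' = 0x2C → acc = 0x55
  '2' = 0x32 → acc = 0x67
  '0' = 0x30 → acc = 0x57
  '4' = 0x34 → acc = 0x63
  '7' = 0x37 → acc = 0x54
Checksum = 0x54.

54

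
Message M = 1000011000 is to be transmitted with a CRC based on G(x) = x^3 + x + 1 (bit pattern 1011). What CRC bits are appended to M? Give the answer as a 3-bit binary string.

Append 3 zeros: 1000011000000. Divide by 1011 (XOR where the leading bit is 1):
  pos 0: 1000 XOR 1011 = 0011
  pos 2: 1101 XOR 1011 = 0110
  pos 3: 1101 XOR 1011 = 0110
  pos 4: 1100 XOR 1011 = 0111
  pos 5: 1110 XOR 1011 = 0101
  pos 6: 1010 XOR 1011 = 0001
  pos 9: 1000 XOR 1011 = 0011
Remainder (last 3 bits) = 011. This is the CRC / FCS.

011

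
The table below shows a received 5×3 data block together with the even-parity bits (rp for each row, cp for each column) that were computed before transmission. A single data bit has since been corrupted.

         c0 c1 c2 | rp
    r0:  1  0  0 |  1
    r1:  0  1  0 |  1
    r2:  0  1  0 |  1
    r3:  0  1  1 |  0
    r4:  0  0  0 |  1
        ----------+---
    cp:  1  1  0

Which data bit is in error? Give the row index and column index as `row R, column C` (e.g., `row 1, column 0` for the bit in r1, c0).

Recompute each row's even parity and compare to rp:
  r0: data parity 1, sent rp 1 → ok
  r1: data parity 1, sent rp 1 → ok
  r2: data parity 1, sent rp 1 → ok
  r3: data parity 0, sent rp 0 → ok
  r4: data parity 0, sent rp 1 → mismatch
Recompute each column's even parity and compare to cp:
  c0: data parity 1, sent cp 1 → ok
  c1: data parity 1, sent cp 1 → ok
  c2: data parity 1, sent cp 0 → mismatch
Exactly one row (r4) and one column (c2) fail → the flipped bit is at their intersection.

row 4, column 2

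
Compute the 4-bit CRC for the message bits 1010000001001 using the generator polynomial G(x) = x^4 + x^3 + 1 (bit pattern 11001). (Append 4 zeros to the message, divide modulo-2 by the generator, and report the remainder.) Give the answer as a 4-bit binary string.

Append 4 zeros: 10100000010010000. Divide by 11001 (XOR where the leading bit is 1):
  pos 0: 10100 XOR 11001 = 01101
  pos 1: 11010 XOR 11001 = 00011
  pos 4: 11000 XOR 11001 = 00001
  pos 8: 11001 XOR 11001 = 00000
Remainder (last 4 bits) = 0000. This is the CRC / FCS.

0000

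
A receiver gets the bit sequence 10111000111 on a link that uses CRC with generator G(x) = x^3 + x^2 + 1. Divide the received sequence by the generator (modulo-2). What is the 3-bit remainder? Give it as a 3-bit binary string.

111

Modulo-2 division of 10111000111 by 1101:
  pos 0: 1011 XOR 1101 = 0110
  pos 1: 1101 XOR 1101 = 0000
Remainder = 111 (nonzero — an error is detected).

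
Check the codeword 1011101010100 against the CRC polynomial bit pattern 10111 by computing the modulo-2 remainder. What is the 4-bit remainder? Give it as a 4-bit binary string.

1000

Modulo-2 division of 1011101010100 by 10111:
  pos 0: 10111 XOR 10111 = 00000
  pos 6: 10101 XOR 10111 = 00010
Remainder = 1000 (nonzero — an error is detected).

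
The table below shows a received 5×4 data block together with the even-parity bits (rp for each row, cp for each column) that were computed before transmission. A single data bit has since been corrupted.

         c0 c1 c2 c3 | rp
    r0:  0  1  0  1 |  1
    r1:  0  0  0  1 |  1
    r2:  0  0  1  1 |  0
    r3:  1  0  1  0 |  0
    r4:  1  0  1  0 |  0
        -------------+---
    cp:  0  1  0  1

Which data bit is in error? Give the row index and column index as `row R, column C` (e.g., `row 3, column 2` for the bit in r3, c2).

Recompute each row's even parity and compare to rp:
  r0: data parity 0, sent rp 1 → mismatch
  r1: data parity 1, sent rp 1 → ok
  r2: data parity 0, sent rp 0 → ok
  r3: data parity 0, sent rp 0 → ok
  r4: data parity 0, sent rp 0 → ok
Recompute each column's even parity and compare to cp:
  c0: data parity 0, sent cp 0 → ok
  c1: data parity 1, sent cp 1 → ok
  c2: data parity 1, sent cp 0 → mismatch
  c3: data parity 1, sent cp 1 → ok
Exactly one row (r0) and one column (c2) fail → the flipped bit is at their intersection.

row 0, column 2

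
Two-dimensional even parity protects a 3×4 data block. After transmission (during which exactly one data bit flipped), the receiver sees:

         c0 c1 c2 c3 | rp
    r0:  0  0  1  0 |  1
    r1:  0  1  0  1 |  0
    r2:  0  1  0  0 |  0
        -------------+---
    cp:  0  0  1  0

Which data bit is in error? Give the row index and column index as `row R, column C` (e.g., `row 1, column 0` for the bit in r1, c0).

row 2, column 3

Recompute each row's even parity and compare to rp:
  r0: data parity 1, sent rp 1 → ok
  r1: data parity 0, sent rp 0 → ok
  r2: data parity 1, sent rp 0 → mismatch
Recompute each column's even parity and compare to cp:
  c0: data parity 0, sent cp 0 → ok
  c1: data parity 0, sent cp 0 → ok
  c2: data parity 1, sent cp 1 → ok
  c3: data parity 1, sent cp 0 → mismatch
Exactly one row (r2) and one column (c3) fail → the flipped bit is at their intersection.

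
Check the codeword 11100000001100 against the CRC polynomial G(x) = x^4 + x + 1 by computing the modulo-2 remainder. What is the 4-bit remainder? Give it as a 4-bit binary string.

0000

Modulo-2 division of 11100000001100 by 10011:
  pos 0: 11100 XOR 10011 = 01111
  pos 1: 11110 XOR 10011 = 01101
  pos 2: 11010 XOR 10011 = 01001
  pos 3: 10010 XOR 10011 = 00001
  pos 7: 10011 XOR 10011 = 00000
Remainder = 0000 (zero — the frame passes the CRC check).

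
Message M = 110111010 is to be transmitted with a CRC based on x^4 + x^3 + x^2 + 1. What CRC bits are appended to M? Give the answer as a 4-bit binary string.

Append 4 zeros: 1101110100000. Divide by 11101 (XOR where the leading bit is 1):
  pos 0: 11011 XOR 11101 = 00110
  pos 2: 11010 XOR 11101 = 00111
  pos 4: 11110 XOR 11101 = 00011
  pos 7: 11000 XOR 11101 = 00101
Remainder (last 4 bits) = 1010. This is the CRC / FCS.

1010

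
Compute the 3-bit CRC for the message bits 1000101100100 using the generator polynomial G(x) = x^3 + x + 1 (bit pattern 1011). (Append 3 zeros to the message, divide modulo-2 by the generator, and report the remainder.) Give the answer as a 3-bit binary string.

101

Append 3 zeros: 1000101100100000. Divide by 1011 (XOR where the leading bit is 1):
  pos 0: 1000 XOR 1011 = 0011
  pos 2: 1110 XOR 1011 = 0101
  pos 3: 1011 XOR 1011 = 0000
  pos 7: 1001 XOR 1011 = 0010
  pos 9: 1000 XOR 1011 = 0011
  pos 11: 1100 XOR 1011 = 0111
  pos 12: 1110 XOR 1011 = 0101
Remainder (last 3 bits) = 101. This is the CRC / FCS.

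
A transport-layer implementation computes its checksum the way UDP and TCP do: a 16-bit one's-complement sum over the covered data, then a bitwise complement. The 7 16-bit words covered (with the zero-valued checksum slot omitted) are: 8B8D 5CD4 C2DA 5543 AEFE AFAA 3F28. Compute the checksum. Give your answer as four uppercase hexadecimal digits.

61AE

One's-complement addition (fold any carry out of bit 15 back into bit 0):
  0x8B8D + 0x5CD4 = 0x0E861
  0xE861 + 0xC2DA = 0x1AB3B → wrap carry → 0xAB3C
  0xAB3C + 0x5543 = 0x1007F → wrap carry → 0x0080
  0x0080 + 0xAEFE = 0x0AF7E
  0xAF7E + 0xAFAA = 0x15F28 → wrap carry → 0x5F29
  0x5F29 + 0x3F28 = 0x09E51
One's-complement sum = 0x9E51.
Checksum = ~0x9E51 & 0xFFFF = 0x61AE.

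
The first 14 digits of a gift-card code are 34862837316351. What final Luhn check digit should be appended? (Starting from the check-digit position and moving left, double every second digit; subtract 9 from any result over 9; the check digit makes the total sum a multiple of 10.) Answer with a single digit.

7

Partial digits right→left: 1 5 3 6 1 3 7 3 8 2 6 8 4 3
Double every second digit counting from the check-digit position (so the 1st, 3rd, 5th, ... of the partial from the right).
  doubled (with −9 where >9): 2 6 2 5 7 3 8 → sum 33
  kept as-is: 5 6 3 3 2 8 3 → sum 30
Total = 33 + 30 = 63.
Check digit = (10 − (63 mod 10)) mod 10 = 7.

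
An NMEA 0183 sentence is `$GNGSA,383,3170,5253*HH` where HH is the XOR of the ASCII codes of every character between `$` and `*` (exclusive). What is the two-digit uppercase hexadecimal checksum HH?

XOR the ASCII codes of the payload characters:
  'G' = 0x47 → acc = 0x47
  'N' = 0x4E → acc = 0x09
  'G' = 0x47 → acc = 0x4E
  'S' = 0x53 → acc = 0x1D
  'A' = 0x41 → acc = 0x5C
  ',' = 0x2C → acc = 0x70
  '3' = 0x33 → acc = 0x43
  '8' = 0x38 → acc = 0x7B
  '3' = 0x33 → acc = 0x48
  ',' = 0x2C → acc = 0x64
  '3' = 0x33 → acc = 0x57
  '1' = 0x31 → acc = 0x66
  '7' = 0x37 → acc = 0x51
  '0' = 0x30 → acc = 0x61
  ',' = 0x2C → acc = 0x4D
  '5' = 0x35 → acc = 0x78
  '2' = 0x32 → acc = 0x4A
  '5' = 0x35 → acc = 0x7F
  '3' = 0x33 → acc = 0x4C
Checksum = 0x4C.

4C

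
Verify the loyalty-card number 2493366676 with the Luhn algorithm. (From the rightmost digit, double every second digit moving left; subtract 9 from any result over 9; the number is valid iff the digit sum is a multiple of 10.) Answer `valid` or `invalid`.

invalid

From the right, keep odd positions and double even positions (subtract 9 from any doubled value over 9):
  doubled (positions 2,4,...): 5 3 6 9 4 → sum 27
  kept (positions 1,3,...): 6 6 6 3 4 → sum 25
Total = 52.
52 mod 10 = 2, so the number is invalid.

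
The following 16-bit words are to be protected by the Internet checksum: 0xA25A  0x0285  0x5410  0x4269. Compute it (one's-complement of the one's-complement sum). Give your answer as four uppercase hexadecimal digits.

C4A6

One's-complement addition (fold any carry out of bit 15 back into bit 0):
  0xA25A + 0x0285 = 0x0A4DF
  0xA4DF + 0x5410 = 0x0F8EF
  0xF8EF + 0x4269 = 0x13B58 → wrap carry → 0x3B59
One's-complement sum = 0x3B59.
Checksum = ~0x3B59 & 0xFFFF = 0xC4A6.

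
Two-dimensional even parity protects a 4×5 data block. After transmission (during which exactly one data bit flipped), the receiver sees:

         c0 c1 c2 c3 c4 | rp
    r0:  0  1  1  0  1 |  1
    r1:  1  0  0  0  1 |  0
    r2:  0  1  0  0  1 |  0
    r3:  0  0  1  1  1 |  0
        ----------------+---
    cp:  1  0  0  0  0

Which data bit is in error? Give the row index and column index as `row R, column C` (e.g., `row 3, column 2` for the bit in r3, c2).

Recompute each row's even parity and compare to rp:
  r0: data parity 1, sent rp 1 → ok
  r1: data parity 0, sent rp 0 → ok
  r2: data parity 0, sent rp 0 → ok
  r3: data parity 1, sent rp 0 → mismatch
Recompute each column's even parity and compare to cp:
  c0: data parity 1, sent cp 1 → ok
  c1: data parity 0, sent cp 0 → ok
  c2: data parity 0, sent cp 0 → ok
  c3: data parity 1, sent cp 0 → mismatch
  c4: data parity 0, sent cp 0 → ok
Exactly one row (r3) and one column (c3) fail → the flipped bit is at their intersection.

row 3, column 3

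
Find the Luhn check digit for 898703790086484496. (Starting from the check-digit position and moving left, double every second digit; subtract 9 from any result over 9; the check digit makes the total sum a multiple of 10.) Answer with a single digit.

Partial digits right→left: 6 9 4 4 8 4 6 8 0 0 9 7 3 0 7 8 9 8
Double every second digit counting from the check-digit position (so the 1st, 3rd, 5th, ... of the partial from the right).
  doubled (with −9 where >9): 3 8 7 3 0 9 6 5 9 → sum 50
  kept as-is: 9 4 4 8 0 7 0 8 8 → sum 48
Total = 50 + 48 = 98.
Check digit = (10 − (98 mod 10)) mod 10 = 2.

2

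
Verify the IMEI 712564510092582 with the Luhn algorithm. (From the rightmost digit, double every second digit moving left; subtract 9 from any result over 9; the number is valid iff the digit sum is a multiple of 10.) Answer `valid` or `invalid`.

valid

From the right, keep odd positions and double even positions (subtract 9 from any doubled value over 9):
  doubled (positions 2,4,...): 7 4 0 2 8 1 2 → sum 24
  kept (positions 1,3,...): 2 5 9 0 5 6 2 7 → sum 36
Total = 60.
60 mod 10 = 0, so the number is valid.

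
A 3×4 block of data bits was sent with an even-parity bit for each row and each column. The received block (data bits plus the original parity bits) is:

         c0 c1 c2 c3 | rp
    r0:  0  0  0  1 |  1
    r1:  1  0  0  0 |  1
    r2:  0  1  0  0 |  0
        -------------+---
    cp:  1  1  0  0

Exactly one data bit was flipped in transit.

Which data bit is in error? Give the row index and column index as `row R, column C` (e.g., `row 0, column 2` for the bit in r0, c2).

Recompute each row's even parity and compare to rp:
  r0: data parity 1, sent rp 1 → ok
  r1: data parity 1, sent rp 1 → ok
  r2: data parity 1, sent rp 0 → mismatch
Recompute each column's even parity and compare to cp:
  c0: data parity 1, sent cp 1 → ok
  c1: data parity 1, sent cp 1 → ok
  c2: data parity 0, sent cp 0 → ok
  c3: data parity 1, sent cp 0 → mismatch
Exactly one row (r2) and one column (c3) fail → the flipped bit is at their intersection.

row 2, column 3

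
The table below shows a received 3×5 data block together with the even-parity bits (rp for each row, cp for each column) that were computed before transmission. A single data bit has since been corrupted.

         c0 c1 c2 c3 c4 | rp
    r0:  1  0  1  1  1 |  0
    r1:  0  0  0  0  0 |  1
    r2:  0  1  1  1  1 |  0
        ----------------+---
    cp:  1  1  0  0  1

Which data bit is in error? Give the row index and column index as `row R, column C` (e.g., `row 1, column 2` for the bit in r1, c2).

Recompute each row's even parity and compare to rp:
  r0: data parity 0, sent rp 0 → ok
  r1: data parity 0, sent rp 1 → mismatch
  r2: data parity 0, sent rp 0 → ok
Recompute each column's even parity and compare to cp:
  c0: data parity 1, sent cp 1 → ok
  c1: data parity 1, sent cp 1 → ok
  c2: data parity 0, sent cp 0 → ok
  c3: data parity 0, sent cp 0 → ok
  c4: data parity 0, sent cp 1 → mismatch
Exactly one row (r1) and one column (c4) fail → the flipped bit is at their intersection.

row 1, column 4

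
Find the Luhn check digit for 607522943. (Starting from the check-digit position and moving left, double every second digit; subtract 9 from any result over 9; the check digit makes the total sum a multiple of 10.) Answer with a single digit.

Partial digits right→left: 3 4 9 2 2 5 7 0 6
Double every second digit counting from the check-digit position (so the 1st, 3rd, 5th, ... of the partial from the right).
  doubled (with −9 where >9): 6 9 4 5 3 → sum 27
  kept as-is: 4 2 5 0 → sum 11
Total = 27 + 11 = 38.
Check digit = (10 − (38 mod 10)) mod 10 = 2.

2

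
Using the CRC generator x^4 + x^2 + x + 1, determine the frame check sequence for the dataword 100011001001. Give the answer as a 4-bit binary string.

Append 4 zeros: 1000110010010000. Divide by 10111 (XOR where the leading bit is 1):
  pos 0: 10001 XOR 10111 = 00110
  pos 2: 11010 XOR 10111 = 01101
  pos 3: 11010 XOR 10111 = 01101
  pos 4: 11011 XOR 10111 = 01100
  pos 5: 11000 XOR 10111 = 01111
  pos 6: 11110 XOR 10111 = 01001
  pos 7: 10011 XOR 10111 = 00100
  pos 9: 10000 XOR 10111 = 00111
  pos 11: 11100 XOR 10111 = 01011
Remainder (last 4 bits) = 1011. This is the CRC / FCS.

1011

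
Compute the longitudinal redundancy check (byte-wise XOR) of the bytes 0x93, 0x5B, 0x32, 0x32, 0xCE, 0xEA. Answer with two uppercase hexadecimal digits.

XOR the bytes together:
  start with 0x93
  0x93 ⊕ 0x5B = 0xC8
  0xC8 ⊕ 0x32 = 0xFA
  0xFA ⊕ 0x32 = 0xC8
  0xC8 ⊕ 0xCE = 0x06
  0x06 ⊕ 0xEA = 0xEC

EC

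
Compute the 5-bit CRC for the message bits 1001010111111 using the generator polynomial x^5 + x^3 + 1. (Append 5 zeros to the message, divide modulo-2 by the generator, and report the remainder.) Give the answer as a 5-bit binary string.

Append 5 zeros: 100101011111100000. Divide by 101001 (XOR where the leading bit is 1):
  pos 0: 100101 XOR 101001 = 001100
  pos 2: 110001 XOR 101001 = 011000
  pos 3: 110001 XOR 101001 = 011000
  pos 4: 110001 XOR 101001 = 011000
  pos 5: 110001 XOR 101001 = 011000
  pos 6: 110001 XOR 101001 = 011000
  pos 7: 110001 XOR 101001 = 011000
  pos 8: 110000 XOR 101001 = 011001
  pos 9: 110010 XOR 101001 = 011011
  pos 10: 110110 XOR 101001 = 011111
  pos 11: 111110 XOR 101001 = 010111
  pos 12: 101110 XOR 101001 = 000111
Remainder (last 5 bits) = 00111. This is the CRC / FCS.

00111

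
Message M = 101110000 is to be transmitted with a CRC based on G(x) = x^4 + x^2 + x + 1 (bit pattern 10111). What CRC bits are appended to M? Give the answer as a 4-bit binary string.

0000

Append 4 zeros: 1011100000000. Divide by 10111 (XOR where the leading bit is 1):
  pos 0: 10111 XOR 10111 = 00000
Remainder (last 4 bits) = 0000. This is the CRC / FCS.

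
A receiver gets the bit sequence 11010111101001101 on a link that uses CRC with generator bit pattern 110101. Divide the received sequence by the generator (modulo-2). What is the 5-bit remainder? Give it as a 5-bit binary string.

11010

Modulo-2 division of 11010111101001101 by 110101:
  pos 0: 110101 XOR 110101 = 000000
  pos 6: 111010 XOR 110101 = 001111
  pos 8: 111101 XOR 110101 = 001000
  pos 10: 100010 XOR 110101 = 010111
  pos 11: 101111 XOR 110101 = 011010
Remainder = 11010 (nonzero — an error is detected).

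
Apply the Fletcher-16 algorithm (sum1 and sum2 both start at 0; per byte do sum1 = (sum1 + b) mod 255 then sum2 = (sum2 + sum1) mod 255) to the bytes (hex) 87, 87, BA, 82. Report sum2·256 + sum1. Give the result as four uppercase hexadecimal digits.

Running sums (mod 255):
  after byte 0 (87): sum1=135, sum2=135
  after byte 1 (87): sum1=15, sum2=150
  after byte 2 (BA): sum1=201, sum2=96
  after byte 3 (82): sum1=76, sum2=172
Checksum = sum2·256 + sum1 = 172·256 + 76 = 44108 = 0xAC4C.

AC4C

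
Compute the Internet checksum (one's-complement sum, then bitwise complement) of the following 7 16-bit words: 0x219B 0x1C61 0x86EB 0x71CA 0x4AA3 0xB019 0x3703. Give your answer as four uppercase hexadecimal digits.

One's-complement addition (fold any carry out of bit 15 back into bit 0):
  0x219B + 0x1C61 = 0x03DFC
  0x3DFC + 0x86EB = 0x0C4E7
  0xC4E7 + 0x71CA = 0x136B1 → wrap carry → 0x36B2
  0x36B2 + 0x4AA3 = 0x08155
  0x8155 + 0xB019 = 0x1316E → wrap carry → 0x316F
  0x316F + 0x3703 = 0x06872
One's-complement sum = 0x6872.
Checksum = ~0x6872 & 0xFFFF = 0x978D.

978D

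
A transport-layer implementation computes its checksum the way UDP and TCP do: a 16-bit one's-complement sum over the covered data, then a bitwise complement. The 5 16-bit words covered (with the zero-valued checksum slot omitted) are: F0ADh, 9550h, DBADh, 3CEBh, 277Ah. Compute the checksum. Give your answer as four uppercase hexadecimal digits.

39EE

One's-complement addition (fold any carry out of bit 15 back into bit 0):
  0xF0AD + 0x9550 = 0x185FD → wrap carry → 0x85FE
  0x85FE + 0xDBAD = 0x161AB → wrap carry → 0x61AC
  0x61AC + 0x3CEB = 0x09E97
  0x9E97 + 0x277A = 0x0C611
One's-complement sum = 0xC611.
Checksum = ~0xC611 & 0xFFFF = 0x39EE.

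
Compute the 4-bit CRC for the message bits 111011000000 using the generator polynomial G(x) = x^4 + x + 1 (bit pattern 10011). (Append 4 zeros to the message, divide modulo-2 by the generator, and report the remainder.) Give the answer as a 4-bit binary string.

1100

Append 4 zeros: 1110110000000000. Divide by 10011 (XOR where the leading bit is 1):
  pos 0: 11101 XOR 10011 = 01110
  pos 1: 11101 XOR 10011 = 01110
  pos 2: 11100 XOR 10011 = 01111
  pos 3: 11110 XOR 10011 = 01101
  pos 4: 11010 XOR 10011 = 01001
  pos 5: 10010 XOR 10011 = 00001
  pos 9: 10000 XOR 10011 = 00011
Remainder (last 4 bits) = 1100. This is the CRC / FCS.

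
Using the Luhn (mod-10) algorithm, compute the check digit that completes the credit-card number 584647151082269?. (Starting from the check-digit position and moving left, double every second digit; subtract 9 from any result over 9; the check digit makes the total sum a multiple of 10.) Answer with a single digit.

5

Partial digits right→left: 9 6 2 2 8 0 1 5 1 7 4 6 4 8 5
Double every second digit counting from the check-digit position (so the 1st, 3rd, 5th, ... of the partial from the right).
  doubled (with −9 where >9): 9 4 7 2 2 8 8 1 → sum 41
  kept as-is: 6 2 0 5 7 6 8 → sum 34
Total = 41 + 34 = 75.
Check digit = (10 − (75 mod 10)) mod 10 = 5.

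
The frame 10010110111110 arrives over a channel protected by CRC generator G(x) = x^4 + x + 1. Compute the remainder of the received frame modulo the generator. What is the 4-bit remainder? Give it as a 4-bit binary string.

Modulo-2 division of 10010110111110 by 10011:
  pos 0: 10010 XOR 10011 = 00001
  pos 4: 11101 XOR 10011 = 01110
  pos 5: 11101 XOR 10011 = 01110
  pos 6: 11101 XOR 10011 = 01110
  pos 7: 11101 XOR 10011 = 01110
  pos 8: 11101 XOR 10011 = 01110
  pos 9: 11100 XOR 10011 = 01111
Remainder = 1111 (nonzero — an error is detected).

1111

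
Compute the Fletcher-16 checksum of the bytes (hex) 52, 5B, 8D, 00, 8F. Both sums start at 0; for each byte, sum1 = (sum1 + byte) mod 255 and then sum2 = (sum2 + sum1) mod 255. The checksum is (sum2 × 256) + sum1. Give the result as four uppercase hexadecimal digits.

41CA

Running sums (mod 255):
  after byte 0 (52): sum1=82, sum2=82
  after byte 1 (5B): sum1=173, sum2=0
  after byte 2 (8D): sum1=59, sum2=59
  after byte 3 (00): sum1=59, sum2=118
  after byte 4 (8F): sum1=202, sum2=65
Checksum = sum2·256 + sum1 = 65·256 + 202 = 16842 = 0x41CA.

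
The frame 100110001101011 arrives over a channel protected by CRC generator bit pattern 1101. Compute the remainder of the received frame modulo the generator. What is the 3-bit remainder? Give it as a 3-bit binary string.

000

Modulo-2 division of 100110001101011 by 1101:
  pos 0: 1001 XOR 1101 = 0100
  pos 1: 1001 XOR 1101 = 0100
  pos 2: 1000 XOR 1101 = 0101
  pos 3: 1010 XOR 1101 = 0111
  pos 4: 1110 XOR 1101 = 0011
  pos 6: 1111 XOR 1101 = 0010
  pos 8: 1001 XOR 1101 = 0100
  pos 9: 1000 XOR 1101 = 0101
  pos 10: 1011 XOR 1101 = 0110
  pos 11: 1101 XOR 1101 = 0000
Remainder = 000 (zero — the frame passes the CRC check).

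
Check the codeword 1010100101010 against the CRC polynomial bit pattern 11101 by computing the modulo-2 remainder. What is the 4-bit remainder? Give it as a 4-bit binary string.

Modulo-2 division of 1010100101010 by 11101:
  pos 0: 10101 XOR 11101 = 01000
  pos 1: 10000 XOR 11101 = 01101
  pos 2: 11010 XOR 11101 = 00111
  pos 4: 11110 XOR 11101 = 00011
  pos 7: 11101 XOR 11101 = 00000
Remainder = 0000 (zero — the frame passes the CRC check).

0000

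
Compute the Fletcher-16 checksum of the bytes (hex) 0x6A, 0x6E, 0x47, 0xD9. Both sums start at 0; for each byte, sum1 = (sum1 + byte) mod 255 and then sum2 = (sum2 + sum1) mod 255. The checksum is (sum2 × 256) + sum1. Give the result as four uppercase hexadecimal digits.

Running sums (mod 255):
  after byte 0 (0x6A): sum1=106, sum2=106
  after byte 1 (0x6E): sum1=216, sum2=67
  after byte 2 (0x47): sum1=32, sum2=99
  after byte 3 (0xD9): sum1=249, sum2=93
Checksum = sum2·256 + sum1 = 93·256 + 249 = 24057 = 0x5DF9.

5DF9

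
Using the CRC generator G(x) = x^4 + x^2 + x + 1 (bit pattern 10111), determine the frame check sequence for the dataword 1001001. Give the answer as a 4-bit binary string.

1110

Append 4 zeros: 10010010000. Divide by 10111 (XOR where the leading bit is 1):
  pos 0: 10010 XOR 10111 = 00101
  pos 2: 10101 XOR 10111 = 00010
  pos 5: 10000 XOR 10111 = 00111
Remainder (last 4 bits) = 1110. This is the CRC / FCS.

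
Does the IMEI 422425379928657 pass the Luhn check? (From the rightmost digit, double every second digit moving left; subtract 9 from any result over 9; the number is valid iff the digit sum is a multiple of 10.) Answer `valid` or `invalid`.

From the right, keep odd positions and double even positions (subtract 9 from any doubled value over 9):
  doubled (positions 2,4,...): 1 7 9 5 1 8 4 → sum 35
  kept (positions 1,3,...): 7 6 2 9 3 2 2 4 → sum 35
Total = 70.
70 mod 10 = 0, so the number is valid.

valid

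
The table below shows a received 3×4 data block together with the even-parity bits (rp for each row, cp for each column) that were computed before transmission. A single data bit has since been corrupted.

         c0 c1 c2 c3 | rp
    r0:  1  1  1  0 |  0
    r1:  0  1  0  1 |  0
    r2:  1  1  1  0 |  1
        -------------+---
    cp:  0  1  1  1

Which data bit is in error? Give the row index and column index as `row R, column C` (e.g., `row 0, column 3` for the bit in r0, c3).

row 0, column 2

Recompute each row's even parity and compare to rp:
  r0: data parity 1, sent rp 0 → mismatch
  r1: data parity 0, sent rp 0 → ok
  r2: data parity 1, sent rp 1 → ok
Recompute each column's even parity and compare to cp:
  c0: data parity 0, sent cp 0 → ok
  c1: data parity 1, sent cp 1 → ok
  c2: data parity 0, sent cp 1 → mismatch
  c3: data parity 1, sent cp 1 → ok
Exactly one row (r0) and one column (c2) fail → the flipped bit is at their intersection.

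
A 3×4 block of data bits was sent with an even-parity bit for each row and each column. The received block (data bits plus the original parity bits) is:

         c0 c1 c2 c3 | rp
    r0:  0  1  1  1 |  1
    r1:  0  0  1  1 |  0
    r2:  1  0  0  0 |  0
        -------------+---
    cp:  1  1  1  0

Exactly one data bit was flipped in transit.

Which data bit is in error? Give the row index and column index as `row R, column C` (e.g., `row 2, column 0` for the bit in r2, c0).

row 2, column 2

Recompute each row's even parity and compare to rp:
  r0: data parity 1, sent rp 1 → ok
  r1: data parity 0, sent rp 0 → ok
  r2: data parity 1, sent rp 0 → mismatch
Recompute each column's even parity and compare to cp:
  c0: data parity 1, sent cp 1 → ok
  c1: data parity 1, sent cp 1 → ok
  c2: data parity 0, sent cp 1 → mismatch
  c3: data parity 0, sent cp 0 → ok
Exactly one row (r2) and one column (c2) fail → the flipped bit is at their intersection.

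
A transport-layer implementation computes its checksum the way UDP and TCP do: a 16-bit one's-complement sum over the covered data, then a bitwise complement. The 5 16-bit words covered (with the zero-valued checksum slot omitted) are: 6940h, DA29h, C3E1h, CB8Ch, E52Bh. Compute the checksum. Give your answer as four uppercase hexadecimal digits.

47FB

One's-complement addition (fold any carry out of bit 15 back into bit 0):
  0x6940 + 0xDA29 = 0x14369 → wrap carry → 0x436A
  0x436A + 0xC3E1 = 0x1074B → wrap carry → 0x074C
  0x074C + 0xCB8C = 0x0D2D8
  0xD2D8 + 0xE52B = 0x1B803 → wrap carry → 0xB804
One's-complement sum = 0xB804.
Checksum = ~0xB804 & 0xFFFF = 0x47FB.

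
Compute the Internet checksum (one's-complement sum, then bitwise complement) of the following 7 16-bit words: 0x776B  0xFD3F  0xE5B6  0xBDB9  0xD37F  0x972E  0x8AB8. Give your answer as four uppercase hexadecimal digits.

One's-complement addition (fold any carry out of bit 15 back into bit 0):
  0x776B + 0xFD3F = 0x174AA → wrap carry → 0x74AB
  0x74AB + 0xE5B6 = 0x15A61 → wrap carry → 0x5A62
  0x5A62 + 0xBDB9 = 0x1181B → wrap carry → 0x181C
  0x181C + 0xD37F = 0x0EB9B
  0xEB9B + 0x972E = 0x182C9 → wrap carry → 0x82CA
  0x82CA + 0x8AB8 = 0x10D82 → wrap carry → 0x0D83
One's-complement sum = 0x0D83.
Checksum = ~0x0D83 & 0xFFFF = 0xF27C.

F27C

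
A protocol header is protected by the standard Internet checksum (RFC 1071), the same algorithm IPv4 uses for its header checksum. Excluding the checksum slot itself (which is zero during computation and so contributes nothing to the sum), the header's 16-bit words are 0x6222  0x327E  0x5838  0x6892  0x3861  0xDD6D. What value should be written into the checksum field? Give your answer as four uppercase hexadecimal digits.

One's-complement addition (fold any carry out of bit 15 back into bit 0):
  0x6222 + 0x327E = 0x094A0
  0x94A0 + 0x5838 = 0x0ECD8
  0xECD8 + 0x6892 = 0x1556A → wrap carry → 0x556B
  0x556B + 0x3861 = 0x08DCC
  0x8DCC + 0xDD6D = 0x16B39 → wrap carry → 0x6B3A
One's-complement sum = 0x6B3A.
Checksum = ~0x6B3A & 0xFFFF = 0x94C5.

94C5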